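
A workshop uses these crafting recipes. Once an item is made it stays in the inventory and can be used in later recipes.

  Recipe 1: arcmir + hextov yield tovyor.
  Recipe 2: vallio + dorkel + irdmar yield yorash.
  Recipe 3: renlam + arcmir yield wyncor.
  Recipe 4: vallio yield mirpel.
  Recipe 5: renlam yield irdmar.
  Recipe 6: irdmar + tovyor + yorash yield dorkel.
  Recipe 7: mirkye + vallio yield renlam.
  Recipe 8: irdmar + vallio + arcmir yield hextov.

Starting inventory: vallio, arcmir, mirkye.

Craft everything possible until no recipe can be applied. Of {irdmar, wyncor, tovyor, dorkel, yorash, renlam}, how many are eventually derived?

Using Recipe 7, mirkye and vallio make renlam.
Using Recipe 5, renlam makes irdmar.
Using Recipe 3, renlam and arcmir make wyncor.
Using Recipe 8, irdmar, vallio, and arcmir make hextov.
Using Recipe 1, arcmir and hextov make tovyor.
irdmar: reached.
wyncor: reached.
tovyor: reached.
dorkel would need irdmar, tovyor, and yorash (Recipe 6), but yorash is never obtained.
yorash would need vallio, dorkel, and irdmar (Recipe 2), but dorkel is never obtained.
renlam: reached.
Reached: irdmar, wyncor, tovyor, and renlam — 4 of the 6.

4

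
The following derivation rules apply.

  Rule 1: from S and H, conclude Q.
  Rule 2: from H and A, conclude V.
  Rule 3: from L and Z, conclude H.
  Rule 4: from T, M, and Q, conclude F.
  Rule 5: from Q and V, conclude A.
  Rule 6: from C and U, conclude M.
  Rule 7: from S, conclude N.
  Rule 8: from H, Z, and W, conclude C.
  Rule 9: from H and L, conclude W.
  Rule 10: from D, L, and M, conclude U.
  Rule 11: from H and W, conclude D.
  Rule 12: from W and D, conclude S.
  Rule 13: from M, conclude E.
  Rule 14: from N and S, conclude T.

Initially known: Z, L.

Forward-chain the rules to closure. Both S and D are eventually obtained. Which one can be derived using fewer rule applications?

D

D: L and Z hold, so H follows (Rule 3). H and L hold, so W follows (Rule 9). From H and W, Rule 11 gives D. [3 rule applications]
S: From L and Z, Rule 3 gives H. H and L hold, so W follows (Rule 9). H and W hold, so D follows (Rule 11). From W and D, Rule 12 gives S. [4 rule applications]
D needs fewer.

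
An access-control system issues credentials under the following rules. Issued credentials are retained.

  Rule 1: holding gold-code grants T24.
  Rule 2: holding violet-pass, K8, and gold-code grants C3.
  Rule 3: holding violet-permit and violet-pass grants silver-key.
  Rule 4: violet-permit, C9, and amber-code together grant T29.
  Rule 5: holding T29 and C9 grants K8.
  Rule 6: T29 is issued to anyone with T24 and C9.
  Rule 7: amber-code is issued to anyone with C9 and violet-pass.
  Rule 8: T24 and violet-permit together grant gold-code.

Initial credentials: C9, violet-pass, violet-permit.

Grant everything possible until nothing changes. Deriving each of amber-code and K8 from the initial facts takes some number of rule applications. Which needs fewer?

amber-code: Holding C9 and violet-pass grants amber-code (Rule 7). [1 rule application]
K8: Holding C9 and violet-pass grants amber-code (Rule 7). Holding violet-permit, C9, and amber-code grants T29 (Rule 4). Holding T29 and C9 grants K8 (Rule 5). [3 rule applications]
amber-code needs fewer.

amber-code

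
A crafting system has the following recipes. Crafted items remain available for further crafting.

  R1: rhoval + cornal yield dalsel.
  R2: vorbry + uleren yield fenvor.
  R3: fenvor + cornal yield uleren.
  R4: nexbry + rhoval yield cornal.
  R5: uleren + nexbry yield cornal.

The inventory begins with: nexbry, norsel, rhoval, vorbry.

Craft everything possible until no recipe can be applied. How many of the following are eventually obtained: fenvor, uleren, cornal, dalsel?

Using R4, nexbry and rhoval make cornal.
rhoval + cornal → dalsel (R1).
fenvor would need vorbry and uleren (R2), but uleren is never obtained.
uleren would need fenvor and cornal (R3), but fenvor is never obtained.
cornal: reached.
dalsel: reached.
Reached: cornal and dalsel — 2 of the 4.

2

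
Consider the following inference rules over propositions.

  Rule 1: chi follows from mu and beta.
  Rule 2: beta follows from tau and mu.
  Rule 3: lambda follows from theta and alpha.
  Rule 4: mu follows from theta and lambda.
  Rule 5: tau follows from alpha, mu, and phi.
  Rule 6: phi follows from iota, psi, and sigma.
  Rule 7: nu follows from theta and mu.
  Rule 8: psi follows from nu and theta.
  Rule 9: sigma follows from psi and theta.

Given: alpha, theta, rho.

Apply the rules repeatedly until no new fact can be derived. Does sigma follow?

Yes

theta and alpha hold, so lambda follows (Rule 3).
theta and lambda hold, so mu follows (Rule 4).
From theta and mu, Rule 7 gives nu.
From nu and theta, Rule 8 gives psi.
psi and theta hold, so sigma follows (Rule 9).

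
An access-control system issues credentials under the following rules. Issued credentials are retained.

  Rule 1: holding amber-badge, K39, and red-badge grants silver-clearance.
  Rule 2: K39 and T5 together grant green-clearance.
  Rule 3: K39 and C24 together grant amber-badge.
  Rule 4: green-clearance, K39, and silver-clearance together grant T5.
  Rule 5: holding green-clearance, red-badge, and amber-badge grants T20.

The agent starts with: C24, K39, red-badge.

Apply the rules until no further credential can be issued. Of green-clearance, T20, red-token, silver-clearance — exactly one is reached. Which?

silver-clearance

Holding K39 and C24 grants amber-badge (Rule 3).
Holding amber-badge, K39, and red-badge grants silver-clearance (Rule 1).
T20 would need green-clearance, red-badge, and amber-badge (Rule 5), but green-clearance is never granted. No rule produces red-token, and it is not given. green-clearance would need K39 and T5 (Rule 2), but T5 is never granted.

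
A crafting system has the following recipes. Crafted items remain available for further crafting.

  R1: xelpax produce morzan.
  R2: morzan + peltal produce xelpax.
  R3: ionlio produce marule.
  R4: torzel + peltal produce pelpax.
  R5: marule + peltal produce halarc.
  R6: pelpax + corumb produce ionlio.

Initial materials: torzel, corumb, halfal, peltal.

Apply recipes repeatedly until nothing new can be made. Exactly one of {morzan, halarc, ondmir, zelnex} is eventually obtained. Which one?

halarc

Using R4, torzel and peltal make pelpax.
pelpax + corumb → ionlio (R6).
ionlio → marule (R3).
marule + peltal → halarc (R5).
No rule produces ondmir, and it is not given. No rule produces zelnex, and it is not given. morzan would need xelpax (R1), but xelpax is never obtained.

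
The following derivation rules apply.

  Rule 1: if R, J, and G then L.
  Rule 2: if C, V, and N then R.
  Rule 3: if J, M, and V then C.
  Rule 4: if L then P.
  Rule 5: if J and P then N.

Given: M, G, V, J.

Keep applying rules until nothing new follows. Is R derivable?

No

R would need C, V, and N (Rule 2), but N is never established.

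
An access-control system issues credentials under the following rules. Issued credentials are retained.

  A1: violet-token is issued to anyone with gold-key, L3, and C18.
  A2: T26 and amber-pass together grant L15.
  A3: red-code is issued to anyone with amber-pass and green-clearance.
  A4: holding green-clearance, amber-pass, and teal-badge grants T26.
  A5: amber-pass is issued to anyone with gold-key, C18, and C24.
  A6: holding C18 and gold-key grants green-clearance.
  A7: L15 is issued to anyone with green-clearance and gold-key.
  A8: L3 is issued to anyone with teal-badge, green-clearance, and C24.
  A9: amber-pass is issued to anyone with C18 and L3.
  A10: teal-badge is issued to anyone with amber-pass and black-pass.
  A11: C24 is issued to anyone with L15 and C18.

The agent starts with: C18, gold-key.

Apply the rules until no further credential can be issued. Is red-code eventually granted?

Holding C18 and gold-key grants green-clearance (A6).
Holding green-clearance and gold-key grants L15 (A7).
Holding L15 and C18 grants C24 (A11).
Holding gold-key, C18, and C24 grants amber-pass (A5).
Holding amber-pass and green-clearance grants red-code (A3).

Yes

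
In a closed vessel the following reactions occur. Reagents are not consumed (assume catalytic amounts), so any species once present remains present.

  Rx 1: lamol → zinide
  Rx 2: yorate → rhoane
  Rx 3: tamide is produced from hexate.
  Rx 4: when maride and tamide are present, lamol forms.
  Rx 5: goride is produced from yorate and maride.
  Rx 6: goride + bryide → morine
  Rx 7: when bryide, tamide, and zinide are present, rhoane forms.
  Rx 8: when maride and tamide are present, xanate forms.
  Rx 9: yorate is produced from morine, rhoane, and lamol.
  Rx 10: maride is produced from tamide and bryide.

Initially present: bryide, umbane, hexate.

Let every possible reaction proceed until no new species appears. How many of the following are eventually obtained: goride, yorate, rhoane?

1

hexate present → tamide forms (Rx 3).
tamide and bryide present → maride forms (Rx 10).
maride and tamide present → lamol forms (Rx 4).
lamol present → zinide forms (Rx 1).
bryide, tamide, and zinide present → rhoane forms (Rx 7).
goride would need yorate and maride (Rx 5), but yorate never forms.
yorate would need morine, rhoane, and lamol (Rx 9), but morine never forms.
rhoane: reached.
Reached: rhoane — 1 of the 3.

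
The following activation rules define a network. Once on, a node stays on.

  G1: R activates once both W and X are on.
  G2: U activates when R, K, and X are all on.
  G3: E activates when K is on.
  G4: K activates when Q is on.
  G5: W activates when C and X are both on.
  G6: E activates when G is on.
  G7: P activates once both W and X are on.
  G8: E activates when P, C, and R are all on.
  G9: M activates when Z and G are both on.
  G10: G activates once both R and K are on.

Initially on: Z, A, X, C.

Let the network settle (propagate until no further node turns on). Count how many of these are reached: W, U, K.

1

C and X are on, so W activates (G5).
W: reached.
U would need R, K, and X (G2), but K never turns on.
K would need Q (G4), but Q never turns on.
Reached: W — 1 of the 3.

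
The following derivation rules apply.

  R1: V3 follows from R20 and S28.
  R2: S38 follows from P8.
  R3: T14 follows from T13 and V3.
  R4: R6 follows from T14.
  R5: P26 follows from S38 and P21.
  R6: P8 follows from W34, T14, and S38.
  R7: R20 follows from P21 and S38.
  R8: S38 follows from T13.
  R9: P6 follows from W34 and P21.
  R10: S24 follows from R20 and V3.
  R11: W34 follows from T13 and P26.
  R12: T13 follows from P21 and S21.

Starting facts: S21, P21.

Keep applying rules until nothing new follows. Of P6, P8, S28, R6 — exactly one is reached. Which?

P21 and S21 hold, so T13 follows (R12).
T13 holds, so S38 follows (R8).
S38 and P21 hold, so P26 follows (R5).
From T13 and P26, R11 gives W34.
From W34 and P21, R9 gives P6.
P8 would need W34, T14, and S38 (R6), but T14 is never established. No rule produces S28, and it is not given. R6 would need T14 (R4), but T14 is never established.

P6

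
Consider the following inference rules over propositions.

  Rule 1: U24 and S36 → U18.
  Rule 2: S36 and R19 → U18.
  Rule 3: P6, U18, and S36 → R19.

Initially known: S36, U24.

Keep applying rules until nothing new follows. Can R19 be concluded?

No

R19 would need P6, U18, and S36 (Rule 3), but P6 is never established.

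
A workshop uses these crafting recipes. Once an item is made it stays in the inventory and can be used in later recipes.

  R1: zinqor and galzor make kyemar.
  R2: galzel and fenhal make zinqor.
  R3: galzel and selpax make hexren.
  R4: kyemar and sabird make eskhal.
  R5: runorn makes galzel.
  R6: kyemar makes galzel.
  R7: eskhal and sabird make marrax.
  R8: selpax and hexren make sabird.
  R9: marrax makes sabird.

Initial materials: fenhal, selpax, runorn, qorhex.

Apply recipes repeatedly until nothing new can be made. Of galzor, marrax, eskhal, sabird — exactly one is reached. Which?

Using R5, runorn makes galzel.
Using R3, galzel and selpax make hexren.
Using R8, selpax and hexren make sabird.
eskhal would need kyemar and sabird (R4), but kyemar is never obtained. marrax would need eskhal and sabird (R7), but eskhal is never obtained. No rule produces galzor, and it is not given.

sabird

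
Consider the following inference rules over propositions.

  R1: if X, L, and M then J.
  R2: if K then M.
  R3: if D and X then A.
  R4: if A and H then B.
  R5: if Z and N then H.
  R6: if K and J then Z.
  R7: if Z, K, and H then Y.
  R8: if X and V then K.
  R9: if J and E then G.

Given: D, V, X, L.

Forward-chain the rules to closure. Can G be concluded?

G would need J and E (R9), but E is never established.

No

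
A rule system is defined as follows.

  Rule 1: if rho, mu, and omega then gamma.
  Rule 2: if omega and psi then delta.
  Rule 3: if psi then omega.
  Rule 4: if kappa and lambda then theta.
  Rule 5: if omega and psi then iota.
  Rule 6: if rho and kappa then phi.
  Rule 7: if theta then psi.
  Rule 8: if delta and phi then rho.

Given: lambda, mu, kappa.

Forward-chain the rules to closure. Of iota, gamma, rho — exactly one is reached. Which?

From kappa and lambda, Rule 4 gives theta.
theta holds, so psi follows (Rule 7).
From psi, Rule 3 gives omega.
omega and psi hold, so iota follows (Rule 5).
gamma would need rho, mu, and omega (Rule 1), but rho is never established. rho would need delta and phi (Rule 8), but phi is never established.

iota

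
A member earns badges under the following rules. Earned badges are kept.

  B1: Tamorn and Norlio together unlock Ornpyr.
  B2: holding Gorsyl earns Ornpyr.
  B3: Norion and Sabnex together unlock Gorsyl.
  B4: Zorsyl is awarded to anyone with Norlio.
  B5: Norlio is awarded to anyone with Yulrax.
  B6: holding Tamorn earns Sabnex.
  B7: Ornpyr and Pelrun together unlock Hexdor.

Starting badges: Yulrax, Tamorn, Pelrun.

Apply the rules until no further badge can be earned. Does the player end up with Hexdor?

With Yulrax, Norlio is earned (B5).
With Tamorn and Norlio, Ornpyr is earned (B1).
With Ornpyr and Pelrun, Hexdor is earned (B7).

Yes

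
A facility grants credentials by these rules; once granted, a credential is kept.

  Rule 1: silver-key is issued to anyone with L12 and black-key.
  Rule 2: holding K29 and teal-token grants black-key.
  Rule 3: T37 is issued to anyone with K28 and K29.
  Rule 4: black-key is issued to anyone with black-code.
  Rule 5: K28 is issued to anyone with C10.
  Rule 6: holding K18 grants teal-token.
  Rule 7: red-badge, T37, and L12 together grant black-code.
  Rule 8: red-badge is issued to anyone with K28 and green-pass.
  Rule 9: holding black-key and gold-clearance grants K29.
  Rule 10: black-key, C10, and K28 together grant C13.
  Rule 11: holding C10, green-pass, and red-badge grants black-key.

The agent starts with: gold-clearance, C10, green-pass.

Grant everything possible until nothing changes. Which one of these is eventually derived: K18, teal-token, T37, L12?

Holding C10 grants K28 (Rule 5).
Holding K28 and green-pass grants red-badge (Rule 8).
Holding C10, green-pass, and red-badge grants black-key (Rule 11).
Holding black-key and gold-clearance grants K29 (Rule 9).
Holding K28 and K29 grants T37 (Rule 3).
No rule produces L12, and it is not given. No rule produces K18, and it is not given. teal-token would need K18 (Rule 6), but K18 is never granted.

T37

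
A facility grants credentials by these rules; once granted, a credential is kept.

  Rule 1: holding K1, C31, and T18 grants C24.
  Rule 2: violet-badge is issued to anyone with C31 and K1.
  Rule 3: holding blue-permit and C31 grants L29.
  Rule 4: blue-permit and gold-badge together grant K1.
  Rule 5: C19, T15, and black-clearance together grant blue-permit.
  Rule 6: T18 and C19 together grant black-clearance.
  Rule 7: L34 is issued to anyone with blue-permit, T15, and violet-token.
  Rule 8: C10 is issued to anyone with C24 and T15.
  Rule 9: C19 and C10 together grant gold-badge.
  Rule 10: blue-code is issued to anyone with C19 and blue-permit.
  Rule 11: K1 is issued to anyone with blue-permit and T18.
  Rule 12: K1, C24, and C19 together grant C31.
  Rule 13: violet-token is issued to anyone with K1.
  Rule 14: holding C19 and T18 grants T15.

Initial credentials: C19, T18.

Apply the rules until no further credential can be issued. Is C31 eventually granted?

No

C31 would need K1, C24, and C19 (Rule 12), but C24 is never granted.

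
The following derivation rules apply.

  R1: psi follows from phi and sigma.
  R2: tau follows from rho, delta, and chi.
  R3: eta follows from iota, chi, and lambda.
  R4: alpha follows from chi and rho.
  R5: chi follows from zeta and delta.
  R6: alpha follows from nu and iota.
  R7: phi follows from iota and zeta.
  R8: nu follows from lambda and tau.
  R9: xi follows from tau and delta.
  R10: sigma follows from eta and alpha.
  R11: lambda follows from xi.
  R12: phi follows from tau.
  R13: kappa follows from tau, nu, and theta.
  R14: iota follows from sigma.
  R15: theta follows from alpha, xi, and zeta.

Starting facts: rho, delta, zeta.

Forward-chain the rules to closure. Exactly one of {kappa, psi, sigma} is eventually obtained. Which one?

kappa

zeta and delta hold, so chi follows (R5).
From chi and rho, R4 gives alpha.
rho, delta, and chi hold, so tau follows (R2).
From tau and delta, R9 gives xi.
xi holds, so lambda follows (R11).
From alpha, xi, and zeta, R15 gives theta.
From lambda and tau, R8 gives nu.
tau, nu, and theta hold, so kappa follows (R13).
sigma would need eta and alpha (R10), but eta is never established. psi would need phi and sigma (R1), but sigma is never established.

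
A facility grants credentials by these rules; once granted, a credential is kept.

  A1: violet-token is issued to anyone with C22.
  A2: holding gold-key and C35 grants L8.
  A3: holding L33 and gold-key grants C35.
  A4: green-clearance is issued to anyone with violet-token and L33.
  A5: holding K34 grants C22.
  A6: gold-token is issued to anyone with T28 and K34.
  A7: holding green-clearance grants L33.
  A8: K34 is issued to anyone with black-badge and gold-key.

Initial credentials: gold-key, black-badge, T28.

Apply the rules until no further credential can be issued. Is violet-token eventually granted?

Holding black-badge and gold-key grants K34 (A8).
Holding K34 grants C22 (A5).
Holding C22 grants violet-token (A1).

Yes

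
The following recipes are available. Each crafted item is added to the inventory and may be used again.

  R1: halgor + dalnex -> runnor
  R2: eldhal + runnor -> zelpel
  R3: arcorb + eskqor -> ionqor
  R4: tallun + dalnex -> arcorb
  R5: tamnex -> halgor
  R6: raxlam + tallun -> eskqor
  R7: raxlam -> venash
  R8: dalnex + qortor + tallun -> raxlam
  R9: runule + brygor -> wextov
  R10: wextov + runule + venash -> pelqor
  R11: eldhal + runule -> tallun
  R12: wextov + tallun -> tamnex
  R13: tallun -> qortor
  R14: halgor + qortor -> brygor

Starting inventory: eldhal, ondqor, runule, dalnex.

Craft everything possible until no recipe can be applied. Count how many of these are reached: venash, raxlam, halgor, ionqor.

3

Using R11, eldhal and runule make tallun.
Using R13, tallun makes qortor.
tallun + dalnex -> arcorb (R4).
dalnex + qortor + tallun -> raxlam (R8).
raxlam + tallun -> eskqor (R6).
Using R7, raxlam makes venash.
Using R3, arcorb and eskqor make ionqor.
venash: reached.
raxlam: reached.
halgor would need tamnex (R5), but tamnex is never obtained.
ionqor: reached.
Reached: venash, raxlam, and ionqor — 3 of the 4.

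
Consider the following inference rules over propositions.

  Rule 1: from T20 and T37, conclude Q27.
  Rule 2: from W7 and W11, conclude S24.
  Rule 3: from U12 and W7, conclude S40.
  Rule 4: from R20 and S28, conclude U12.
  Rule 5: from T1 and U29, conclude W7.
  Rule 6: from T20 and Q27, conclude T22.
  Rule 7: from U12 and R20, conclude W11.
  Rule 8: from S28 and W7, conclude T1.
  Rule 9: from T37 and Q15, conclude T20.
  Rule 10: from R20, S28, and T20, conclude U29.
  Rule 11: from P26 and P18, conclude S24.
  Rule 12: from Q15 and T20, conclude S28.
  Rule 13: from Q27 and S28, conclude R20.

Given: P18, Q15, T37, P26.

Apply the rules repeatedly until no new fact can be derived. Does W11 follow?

From T37 and Q15, Rule 9 gives T20.
T20 and T37 hold, so Q27 follows (Rule 1).
Q15 and T20 hold, so S28 follows (Rule 12).
Q27 and S28 hold, so R20 follows (Rule 13).
R20 and S28 hold, so U12 follows (Rule 4).
U12 and R20 hold, so W11 follows (Rule 7).

Yes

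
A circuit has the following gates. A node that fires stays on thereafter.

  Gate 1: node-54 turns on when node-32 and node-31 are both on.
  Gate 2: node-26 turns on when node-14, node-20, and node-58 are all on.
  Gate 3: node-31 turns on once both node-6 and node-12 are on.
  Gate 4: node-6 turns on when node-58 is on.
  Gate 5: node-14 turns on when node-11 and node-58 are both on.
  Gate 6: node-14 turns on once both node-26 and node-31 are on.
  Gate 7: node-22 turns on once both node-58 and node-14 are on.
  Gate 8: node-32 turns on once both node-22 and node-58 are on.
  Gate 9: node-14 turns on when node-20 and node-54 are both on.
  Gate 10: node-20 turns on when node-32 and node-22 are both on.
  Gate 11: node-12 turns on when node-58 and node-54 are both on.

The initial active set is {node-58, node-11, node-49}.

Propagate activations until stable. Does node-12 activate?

No

node-12 would need node-58 and node-54 (Gate 11), but node-54 never turns on.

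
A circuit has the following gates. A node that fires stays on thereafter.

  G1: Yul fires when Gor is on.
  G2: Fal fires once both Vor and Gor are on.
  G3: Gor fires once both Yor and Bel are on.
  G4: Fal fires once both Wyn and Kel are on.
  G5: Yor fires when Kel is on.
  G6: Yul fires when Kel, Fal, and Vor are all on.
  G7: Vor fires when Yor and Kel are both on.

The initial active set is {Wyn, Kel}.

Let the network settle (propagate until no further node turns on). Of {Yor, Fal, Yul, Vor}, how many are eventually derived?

4

Wyn and Kel are on, so Fal fires (G4).
Kel is on, so Yor fires (G5).
Yor and Kel are on, so Vor fires (G7).
G6: Kel, Fal, and Vor on → Yul on.
Yor: reached.
Fal: reached.
Yul: reached.
Vor: reached.
All 4 are reached.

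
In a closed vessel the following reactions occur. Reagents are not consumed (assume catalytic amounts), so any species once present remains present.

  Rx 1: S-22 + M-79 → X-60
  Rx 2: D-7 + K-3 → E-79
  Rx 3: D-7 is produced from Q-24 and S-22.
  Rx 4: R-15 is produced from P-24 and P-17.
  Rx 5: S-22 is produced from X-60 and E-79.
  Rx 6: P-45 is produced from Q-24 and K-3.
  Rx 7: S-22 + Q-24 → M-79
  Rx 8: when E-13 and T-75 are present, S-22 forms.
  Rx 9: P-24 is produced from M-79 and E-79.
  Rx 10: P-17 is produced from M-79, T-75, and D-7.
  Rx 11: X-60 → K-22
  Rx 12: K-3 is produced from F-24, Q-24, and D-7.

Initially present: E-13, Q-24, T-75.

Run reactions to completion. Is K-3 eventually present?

No

K-3 would need F-24, Q-24, and D-7 (Rx 12), but F-24 never forms.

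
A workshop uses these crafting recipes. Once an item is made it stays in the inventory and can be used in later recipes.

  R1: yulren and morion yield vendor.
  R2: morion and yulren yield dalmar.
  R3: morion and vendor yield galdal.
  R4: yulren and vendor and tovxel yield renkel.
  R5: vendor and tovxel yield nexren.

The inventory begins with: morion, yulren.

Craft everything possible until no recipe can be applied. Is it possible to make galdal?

yulren and morion → vendor (R1).
morion and vendor → galdal (R3).

Yes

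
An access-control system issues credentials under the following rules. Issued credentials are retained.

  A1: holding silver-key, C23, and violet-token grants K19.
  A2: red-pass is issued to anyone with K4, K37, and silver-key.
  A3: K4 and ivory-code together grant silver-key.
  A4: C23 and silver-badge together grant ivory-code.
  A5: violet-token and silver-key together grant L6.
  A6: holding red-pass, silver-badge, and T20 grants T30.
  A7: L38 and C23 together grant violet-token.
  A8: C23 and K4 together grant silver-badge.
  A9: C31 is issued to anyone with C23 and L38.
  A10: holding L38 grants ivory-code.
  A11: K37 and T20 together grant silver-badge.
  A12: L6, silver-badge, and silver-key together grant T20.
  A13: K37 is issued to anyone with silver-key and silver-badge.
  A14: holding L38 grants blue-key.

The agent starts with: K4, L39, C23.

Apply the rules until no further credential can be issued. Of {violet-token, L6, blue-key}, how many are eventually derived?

violet-token would need L38 and C23 (A7), but L38 is never granted.
L6 would need violet-token and silver-key (A5), but violet-token is never granted.
blue-key would need L38 (A14), but L38 is never granted.
None of the 3 are reached.

0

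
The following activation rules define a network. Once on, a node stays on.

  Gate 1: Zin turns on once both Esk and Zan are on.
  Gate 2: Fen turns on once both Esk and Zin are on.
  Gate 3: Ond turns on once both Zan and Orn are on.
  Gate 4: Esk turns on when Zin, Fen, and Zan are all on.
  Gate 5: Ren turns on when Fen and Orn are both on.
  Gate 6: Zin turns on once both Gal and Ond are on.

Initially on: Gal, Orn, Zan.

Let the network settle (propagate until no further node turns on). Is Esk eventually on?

No

Esk would need Zin, Fen, and Zan (Gate 4), but Fen never turns on.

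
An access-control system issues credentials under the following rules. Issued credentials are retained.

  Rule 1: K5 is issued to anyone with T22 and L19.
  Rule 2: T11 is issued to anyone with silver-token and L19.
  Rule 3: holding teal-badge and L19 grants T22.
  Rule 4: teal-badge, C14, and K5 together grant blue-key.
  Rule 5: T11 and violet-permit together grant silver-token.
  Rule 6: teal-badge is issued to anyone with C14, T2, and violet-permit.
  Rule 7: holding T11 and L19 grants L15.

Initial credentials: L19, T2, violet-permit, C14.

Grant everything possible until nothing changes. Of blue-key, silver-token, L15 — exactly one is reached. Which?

blue-key

Holding C14, T2, and violet-permit grants teal-badge (Rule 6).
Holding teal-badge and L19 grants T22 (Rule 3).
Holding T22 and L19 grants K5 (Rule 1).
Holding teal-badge, C14, and K5 grants blue-key (Rule 4).
silver-token would need T11 and violet-permit (Rule 5), but T11 is never granted. L15 would need T11 and L19 (Rule 7), but T11 is never granted.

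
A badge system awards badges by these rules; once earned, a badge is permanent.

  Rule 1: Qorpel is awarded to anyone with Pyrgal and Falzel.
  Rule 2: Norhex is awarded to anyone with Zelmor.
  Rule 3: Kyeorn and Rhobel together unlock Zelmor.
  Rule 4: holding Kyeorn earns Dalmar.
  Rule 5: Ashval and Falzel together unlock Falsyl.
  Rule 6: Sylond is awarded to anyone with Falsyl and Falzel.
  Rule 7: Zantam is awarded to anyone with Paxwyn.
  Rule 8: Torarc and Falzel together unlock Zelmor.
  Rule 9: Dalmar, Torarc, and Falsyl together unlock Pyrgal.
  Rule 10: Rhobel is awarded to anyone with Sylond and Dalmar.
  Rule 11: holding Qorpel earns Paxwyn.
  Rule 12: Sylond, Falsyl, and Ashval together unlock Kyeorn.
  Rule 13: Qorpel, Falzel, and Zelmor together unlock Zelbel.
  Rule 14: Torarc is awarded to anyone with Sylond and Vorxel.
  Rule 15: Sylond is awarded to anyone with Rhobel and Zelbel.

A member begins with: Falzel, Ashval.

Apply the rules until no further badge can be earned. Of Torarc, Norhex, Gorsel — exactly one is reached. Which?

Norhex

With Ashval and Falzel, Falsyl is earned (Rule 5).
With Falsyl and Falzel, Sylond is earned (Rule 6).
With Sylond, Falsyl, and Ashval, Kyeorn is earned (Rule 12).
With Kyeorn, Dalmar is earned (Rule 4).
With Sylond and Dalmar, Rhobel is earned (Rule 10).
With Kyeorn and Rhobel, Zelmor is earned (Rule 3).
With Zelmor, Norhex is earned (Rule 2).
Torarc would need Sylond and Vorxel (Rule 14), but Vorxel is never earned. No rule produces Gorsel, and it is not given.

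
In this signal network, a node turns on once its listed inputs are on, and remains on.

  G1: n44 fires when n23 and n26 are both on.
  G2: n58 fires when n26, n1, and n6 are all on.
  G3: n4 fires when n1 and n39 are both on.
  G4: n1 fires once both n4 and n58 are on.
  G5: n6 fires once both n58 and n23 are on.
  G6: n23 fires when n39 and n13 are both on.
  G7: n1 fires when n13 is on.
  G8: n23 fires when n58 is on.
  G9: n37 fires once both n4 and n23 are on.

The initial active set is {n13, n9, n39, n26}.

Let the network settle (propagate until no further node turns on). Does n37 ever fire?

G7: n13 on → n1 on.
n39 and n13 are on, so n23 fires (G6).
n1 and n39 are on, so n4 fires (G3).
G9: n4 and n23 on → n37 on.

Yes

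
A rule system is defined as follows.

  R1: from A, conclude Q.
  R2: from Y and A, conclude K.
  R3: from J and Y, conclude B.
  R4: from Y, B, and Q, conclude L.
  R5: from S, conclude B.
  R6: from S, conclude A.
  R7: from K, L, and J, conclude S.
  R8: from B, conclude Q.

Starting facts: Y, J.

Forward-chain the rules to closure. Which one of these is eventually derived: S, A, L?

From J and Y, R3 gives B.
From B, R8 gives Q.
From Y, B, and Q, R4 gives L.
S would need K, L, and J (R7), but K is never established. A would need S (R6), but S is never established.

L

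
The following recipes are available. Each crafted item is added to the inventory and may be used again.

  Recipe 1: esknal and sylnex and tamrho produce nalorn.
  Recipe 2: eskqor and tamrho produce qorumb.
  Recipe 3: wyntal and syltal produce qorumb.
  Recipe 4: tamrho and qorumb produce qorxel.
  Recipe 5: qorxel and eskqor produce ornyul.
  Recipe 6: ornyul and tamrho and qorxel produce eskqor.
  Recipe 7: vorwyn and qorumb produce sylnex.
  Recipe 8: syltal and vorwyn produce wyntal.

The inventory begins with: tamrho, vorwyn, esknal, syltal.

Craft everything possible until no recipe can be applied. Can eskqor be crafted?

eskqor would need ornyul, tamrho, and qorxel (Recipe 6), but ornyul is never obtained.

No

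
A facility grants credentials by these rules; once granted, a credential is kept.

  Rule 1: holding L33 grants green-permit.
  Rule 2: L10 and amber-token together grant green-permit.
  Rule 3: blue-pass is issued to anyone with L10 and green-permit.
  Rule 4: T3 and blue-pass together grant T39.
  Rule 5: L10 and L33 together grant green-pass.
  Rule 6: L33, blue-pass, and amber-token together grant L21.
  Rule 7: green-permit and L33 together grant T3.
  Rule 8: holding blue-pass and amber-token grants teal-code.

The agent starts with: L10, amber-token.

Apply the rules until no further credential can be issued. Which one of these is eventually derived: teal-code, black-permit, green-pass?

Holding L10 and amber-token grants green-permit (Rule 2).
Holding L10 and green-permit grants blue-pass (Rule 3).
Holding blue-pass and amber-token grants teal-code (Rule 8).
No rule produces black-permit, and it is not given. green-pass would need L10 and L33 (Rule 5), but L33 is never granted.

teal-code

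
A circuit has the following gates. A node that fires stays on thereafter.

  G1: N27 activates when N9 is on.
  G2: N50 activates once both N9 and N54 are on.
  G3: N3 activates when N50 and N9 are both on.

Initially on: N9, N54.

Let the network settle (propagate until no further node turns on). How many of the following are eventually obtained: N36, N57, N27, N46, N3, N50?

3

N9 and N54 are on, so N50 activates (G2).
G1: N9 on → N27 on.
G3: N50 and N9 on → N3 on.
No rule produces N36, and it is not given.
No rule produces N57, and it is not given.
N27: reached.
No rule produces N46, and it is not given.
N3: reached.
N50: reached.
Reached: N27, N3, and N50 — 3 of the 6.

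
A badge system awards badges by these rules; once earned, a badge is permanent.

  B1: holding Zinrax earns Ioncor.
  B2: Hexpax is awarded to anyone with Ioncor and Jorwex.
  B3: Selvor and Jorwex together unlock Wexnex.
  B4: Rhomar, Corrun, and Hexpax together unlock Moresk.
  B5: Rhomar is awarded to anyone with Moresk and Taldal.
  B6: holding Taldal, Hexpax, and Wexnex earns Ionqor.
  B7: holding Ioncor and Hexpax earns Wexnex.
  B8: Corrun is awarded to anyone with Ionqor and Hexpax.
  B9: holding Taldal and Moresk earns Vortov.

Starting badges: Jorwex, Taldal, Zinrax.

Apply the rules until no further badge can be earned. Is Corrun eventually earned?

With Zinrax, Ioncor is earned (B1).
With Ioncor and Jorwex, Hexpax is earned (B2).
With Ioncor and Hexpax, Wexnex is earned (B7).
With Taldal, Hexpax, and Wexnex, Ionqor is earned (B6).
With Ionqor and Hexpax, Corrun is earned (B8).

Yes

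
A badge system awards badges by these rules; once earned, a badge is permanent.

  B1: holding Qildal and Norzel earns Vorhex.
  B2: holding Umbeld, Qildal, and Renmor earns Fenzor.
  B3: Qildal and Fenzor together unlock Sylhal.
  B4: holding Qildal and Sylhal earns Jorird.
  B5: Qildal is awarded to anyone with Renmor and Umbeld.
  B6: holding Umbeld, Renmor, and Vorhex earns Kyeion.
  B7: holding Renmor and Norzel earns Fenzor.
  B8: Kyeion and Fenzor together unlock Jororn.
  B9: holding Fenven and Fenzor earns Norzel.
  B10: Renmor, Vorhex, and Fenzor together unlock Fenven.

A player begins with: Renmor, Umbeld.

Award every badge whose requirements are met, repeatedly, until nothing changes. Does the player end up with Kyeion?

No

Kyeion would need Umbeld, Renmor, and Vorhex (B6), but Vorhex is never earned.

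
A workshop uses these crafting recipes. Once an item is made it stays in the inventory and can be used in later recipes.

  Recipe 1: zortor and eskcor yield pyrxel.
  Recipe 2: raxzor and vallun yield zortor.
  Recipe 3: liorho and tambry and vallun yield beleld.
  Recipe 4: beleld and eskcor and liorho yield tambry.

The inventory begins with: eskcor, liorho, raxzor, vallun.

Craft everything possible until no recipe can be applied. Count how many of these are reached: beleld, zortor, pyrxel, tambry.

2

Using Recipe 2, raxzor and vallun make zortor.
Using Recipe 1, zortor and eskcor make pyrxel.
beleld would need liorho, tambry, and vallun (Recipe 3), but tambry is never obtained.
zortor: reached.
pyrxel: reached.
tambry would need beleld, eskcor, and liorho (Recipe 4), but beleld is never obtained.
Reached: zortor and pyrxel — 2 of the 4.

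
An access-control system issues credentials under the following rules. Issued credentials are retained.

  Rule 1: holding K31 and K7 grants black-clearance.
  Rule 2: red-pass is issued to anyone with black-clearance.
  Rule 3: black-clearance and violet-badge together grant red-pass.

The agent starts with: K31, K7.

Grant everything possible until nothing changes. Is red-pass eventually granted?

Yes

Holding K31 and K7 grants black-clearance (Rule 1).
Holding black-clearance grants red-pass (Rule 2).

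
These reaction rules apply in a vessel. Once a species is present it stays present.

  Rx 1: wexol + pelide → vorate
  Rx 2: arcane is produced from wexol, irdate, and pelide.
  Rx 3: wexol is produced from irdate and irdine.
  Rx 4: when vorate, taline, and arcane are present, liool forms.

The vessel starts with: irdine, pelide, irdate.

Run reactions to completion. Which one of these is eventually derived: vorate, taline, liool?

irdate and irdine present → wexol forms (Rx 3).
wexol and pelide present → vorate forms (Rx 1).
No rule produces taline, and it is not given. liool would need vorate, taline, and arcane (Rx 4), but taline never forms.

vorate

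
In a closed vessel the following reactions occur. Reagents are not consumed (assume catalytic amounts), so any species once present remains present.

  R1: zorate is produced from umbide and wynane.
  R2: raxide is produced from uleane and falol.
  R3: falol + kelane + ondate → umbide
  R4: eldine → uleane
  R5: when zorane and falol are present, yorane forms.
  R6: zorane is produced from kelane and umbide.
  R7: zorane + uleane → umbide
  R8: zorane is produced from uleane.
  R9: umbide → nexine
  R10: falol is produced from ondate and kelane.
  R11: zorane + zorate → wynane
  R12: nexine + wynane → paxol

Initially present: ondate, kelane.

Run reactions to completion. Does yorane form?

Yes

ondate and kelane present → falol forms (R10).
falol, kelane, and ondate present → umbide forms (R3).
kelane and umbide present → zorane forms (R6).
zorane and falol present → yorane forms (R5).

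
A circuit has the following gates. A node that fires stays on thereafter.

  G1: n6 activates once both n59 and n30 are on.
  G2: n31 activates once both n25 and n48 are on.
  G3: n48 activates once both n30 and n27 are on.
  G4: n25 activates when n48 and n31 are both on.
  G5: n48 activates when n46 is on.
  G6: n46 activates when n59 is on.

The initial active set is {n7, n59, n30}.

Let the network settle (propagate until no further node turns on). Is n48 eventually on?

G6: n59 on → n46 on.
n46 is on, so n48 activates (G5).

Yes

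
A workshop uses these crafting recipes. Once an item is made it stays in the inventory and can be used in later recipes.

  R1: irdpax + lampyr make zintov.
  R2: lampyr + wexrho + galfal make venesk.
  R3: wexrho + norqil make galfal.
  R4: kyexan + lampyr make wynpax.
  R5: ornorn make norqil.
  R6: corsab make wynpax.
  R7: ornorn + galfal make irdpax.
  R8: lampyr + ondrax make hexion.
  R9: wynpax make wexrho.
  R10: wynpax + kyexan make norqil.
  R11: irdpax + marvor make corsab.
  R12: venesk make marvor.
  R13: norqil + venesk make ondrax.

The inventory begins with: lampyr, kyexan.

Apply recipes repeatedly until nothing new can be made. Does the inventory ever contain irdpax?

irdpax would need ornorn and galfal (R7), but ornorn is never obtained.

No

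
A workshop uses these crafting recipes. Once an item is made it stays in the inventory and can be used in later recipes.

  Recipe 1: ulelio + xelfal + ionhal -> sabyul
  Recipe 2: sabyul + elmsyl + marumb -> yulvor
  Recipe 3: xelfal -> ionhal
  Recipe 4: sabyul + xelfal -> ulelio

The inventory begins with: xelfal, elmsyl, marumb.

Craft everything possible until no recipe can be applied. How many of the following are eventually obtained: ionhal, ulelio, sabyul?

Using Recipe 3, xelfal makes ionhal.
ionhal: reached.
ulelio would need sabyul and xelfal (Recipe 4), but sabyul is never obtained.
sabyul would need ulelio, xelfal, and ionhal (Recipe 1), but ulelio is never obtained.
Reached: ionhal — 1 of the 3.

1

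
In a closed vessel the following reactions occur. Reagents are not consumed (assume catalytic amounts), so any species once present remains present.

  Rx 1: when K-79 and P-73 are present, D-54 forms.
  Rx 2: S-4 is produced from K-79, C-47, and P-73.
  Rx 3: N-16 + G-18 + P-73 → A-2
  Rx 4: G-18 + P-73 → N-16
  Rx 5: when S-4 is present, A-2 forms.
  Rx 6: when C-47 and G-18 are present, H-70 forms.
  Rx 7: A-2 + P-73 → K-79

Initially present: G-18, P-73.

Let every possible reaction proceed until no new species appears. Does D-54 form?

G-18 and P-73 present → N-16 forms (Rx 4).
N-16, G-18, and P-73 present → A-2 forms (Rx 3).
A-2 and P-73 present → K-79 forms (Rx 7).
K-79 and P-73 present → D-54 forms (Rx 1).

Yes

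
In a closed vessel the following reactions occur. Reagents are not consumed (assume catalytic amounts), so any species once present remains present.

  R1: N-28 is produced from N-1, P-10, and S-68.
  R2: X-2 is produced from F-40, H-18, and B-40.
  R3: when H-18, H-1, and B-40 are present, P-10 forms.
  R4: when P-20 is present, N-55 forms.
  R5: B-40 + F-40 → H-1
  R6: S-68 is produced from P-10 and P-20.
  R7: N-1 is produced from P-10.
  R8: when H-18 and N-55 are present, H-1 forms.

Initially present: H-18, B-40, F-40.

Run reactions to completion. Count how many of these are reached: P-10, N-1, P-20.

B-40 and F-40 present → H-1 forms (R5).
H-18, H-1, and B-40 present → P-10 forms (R3).
P-10 present → N-1 forms (R7).
P-10: reached.
N-1: reached.
No rule produces P-20, and it is not given.
Reached: P-10 and N-1 — 2 of the 3.

2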